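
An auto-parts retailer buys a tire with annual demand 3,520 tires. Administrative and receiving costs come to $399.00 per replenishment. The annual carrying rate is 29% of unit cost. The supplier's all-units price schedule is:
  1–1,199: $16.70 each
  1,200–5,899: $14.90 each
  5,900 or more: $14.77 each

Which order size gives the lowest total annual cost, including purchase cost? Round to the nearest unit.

Q* ≈ 1,200 tires

Holding cost per unit per year at price C is H = 0.29·C.
Evaluate total cost at each tier's feasible EOQ or, if the EOQ is below the tier, at the tier's minimum quantity.
EOQ at $16.70 = 761.6 (feasible in tier 1): TC = 3,520×$16.70 + (3,520/761.6)×399 + (761.6/2)×0.29×$16.70 = $62,472.33.
EOQ at $14.90 = 806.3 < 1200, so use break Q=1200: TC = 3,520×$14.90 + (3,520/1200.0)×399 + (1200.0/2)×0.29×$14.90 = $56,211.00.
EOQ at $14.77 = 809.8 < 5900, so use break Q=5900: TC = 3,520×$14.77 + (3,520/5900.0)×399 + (5900.0/2)×0.29×$14.77 = $64,864.18.
Lowest total cost is $56,211.00 at Q = 1200.0.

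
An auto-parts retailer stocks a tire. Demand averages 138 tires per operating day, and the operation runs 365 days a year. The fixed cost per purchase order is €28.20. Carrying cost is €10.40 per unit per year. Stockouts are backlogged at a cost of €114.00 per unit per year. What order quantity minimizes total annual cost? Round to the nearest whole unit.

Annual demand D = 138 × 365 = 50,370.
With planned backorders, Q* = √(2DS/H) · √((H+B)/B).
√(2DS/H) = √(2 × 50,370 × 28.2 / 10.4) = 522.647.
√((H+B)/B) = √((10.4+114)/114) = 1.0446.
Q* ≈ 545.967.

Q* ≈ 546 tires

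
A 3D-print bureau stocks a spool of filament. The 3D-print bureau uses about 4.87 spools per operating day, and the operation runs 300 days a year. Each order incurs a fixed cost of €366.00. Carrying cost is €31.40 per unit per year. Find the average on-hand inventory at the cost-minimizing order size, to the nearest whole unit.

Average inventory ≈ 92 spools

Annual demand D = 4.87 × 300 = 1,461.
EOQ = √(2DS/H) = √(2 × 1,461 × 366 / 31.4) ≈ 184.55.
Average inventory = Q*/2 ≈ 184.55 / 2 = 92.275.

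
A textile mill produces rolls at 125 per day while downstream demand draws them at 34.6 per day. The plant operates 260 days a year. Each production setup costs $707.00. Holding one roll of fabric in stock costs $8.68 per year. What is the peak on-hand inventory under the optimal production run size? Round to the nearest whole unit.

Annual demand D = 34.6 × 260 = 8,996.
Production build-up factor (1 − d/p) = 1 − 34.6/125 = 0.7232.
Q* = √(2DS / (H(1 − d/p))) = √(2 × 8,996 × 707 / (8.68 × 0.7232)).
= √(12,720,344 / 6.2774) ≈ 1423.509.
Maximum inventory = Q*(1 − d/p) = 1423.509 × 0.7232 ≈ 1029.482.

I_max ≈ 1,029 rolls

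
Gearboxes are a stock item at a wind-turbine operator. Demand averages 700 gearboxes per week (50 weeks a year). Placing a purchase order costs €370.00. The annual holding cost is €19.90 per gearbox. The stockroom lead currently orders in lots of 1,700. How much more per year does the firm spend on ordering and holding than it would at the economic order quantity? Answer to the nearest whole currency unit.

Extra cost ≈ €1,830 per year

Annual demand D = 700 × 50 = 35,000.
EOQ = √(2DS/H) = √(2 × 35,000 × 370 / 19.9) ≈ 1140.84.
Cost at Q* = (D/Q*)S + (Q*/2)H = √(2DSH) ≈ €22,702.64.
Cost at Q = 1,700: (35,000/1,700)×370 + (1,700/2)×19.9 = €7,617.65 + €16,915.00 = €24,532.65.
Excess = €24,532.65 − €22,702.64 = €1,830.00.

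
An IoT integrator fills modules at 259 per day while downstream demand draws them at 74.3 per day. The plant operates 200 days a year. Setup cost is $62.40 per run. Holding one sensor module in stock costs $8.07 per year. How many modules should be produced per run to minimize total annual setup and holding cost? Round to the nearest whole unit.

Annual demand D = 74.3 × 200 = 14,860.
Production build-up factor (1 − d/p) = 1 − 74.3/259 = 0.7131.
Q* = √(2DS / (H(1 − d/p))) = √(2 × 14,860 × 62.4 / (8.07 × 0.7131)).
= √(1,854,528 / 5.7549) ≈ 567.671.

Q* ≈ 568 modules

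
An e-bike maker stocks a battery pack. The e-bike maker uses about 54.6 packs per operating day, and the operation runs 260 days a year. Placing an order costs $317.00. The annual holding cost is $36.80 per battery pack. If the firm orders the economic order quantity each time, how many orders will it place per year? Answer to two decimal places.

N ≈ 28.71 orders per year

Annual demand D = 54.6 × 260 = 14,196.
EOQ = √(2DS/H) = √(2 × 14,196 × 317 / 36.8) ≈ 494.54.
Orders per year = D / Q* = 14,196 / 494.54 ≈ 28.705.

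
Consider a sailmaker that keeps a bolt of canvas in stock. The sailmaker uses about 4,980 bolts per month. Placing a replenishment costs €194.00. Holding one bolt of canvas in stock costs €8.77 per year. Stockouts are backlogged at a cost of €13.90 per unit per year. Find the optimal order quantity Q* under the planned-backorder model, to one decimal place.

Annual demand D = 4,980 × 12 = 59,760.
With planned backorders, Q* = √(2DS/H) · √((H+B)/B).
√(2DS/H) = √(2 × 59,760 × 194 / 8.77) = 1626.003.
√((H+B)/B) = √((8.77+13.9)/13.9) = 1.2771.
Q* ≈ 2076.537.

Q* ≈ 2,076.5 bolts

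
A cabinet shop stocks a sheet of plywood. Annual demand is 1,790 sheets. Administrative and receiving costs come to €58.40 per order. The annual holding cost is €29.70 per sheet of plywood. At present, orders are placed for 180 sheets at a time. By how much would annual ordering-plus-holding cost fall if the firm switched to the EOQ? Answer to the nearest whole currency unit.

EOQ = √(2DS/H) = √(2 × 1,790 × 58.4 / 29.7) ≈ 83.90.
Cost at Q* = (D/Q*)S + (Q*/2)H = √(2DSH) ≈ €2,491.87.
Cost at Q = 180: (1,790/180)×58.4 + (180/2)×29.7 = €580.76 + €2,673.00 = €3,253.76.
Excess = €3,253.76 − €2,491.87 = €761.88.

Extra cost ≈ €762 per year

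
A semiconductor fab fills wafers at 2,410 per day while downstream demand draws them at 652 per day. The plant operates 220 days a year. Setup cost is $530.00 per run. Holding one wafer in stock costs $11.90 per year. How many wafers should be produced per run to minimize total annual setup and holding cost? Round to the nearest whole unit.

Annual demand D = 652 × 220 = 143,440.
Production build-up factor (1 − d/p) = 1 − 652/2,410 = 0.7295.
Q* = √(2DS / (H(1 − d/p))) = √(2 × 143,440 × 530 / (11.9 × 0.7295)).
= √(152,046,400 / 8.6806) ≈ 4185.176.

Q* ≈ 4,185 wafers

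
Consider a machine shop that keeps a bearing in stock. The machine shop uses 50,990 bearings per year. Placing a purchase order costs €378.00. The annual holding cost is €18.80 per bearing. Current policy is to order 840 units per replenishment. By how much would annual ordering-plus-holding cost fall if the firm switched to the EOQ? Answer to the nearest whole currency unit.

EOQ = √(2DS/H) = √(2 × 50,990 × 378 / 18.8) ≈ 1431.94.
Cost at Q* = (D/Q*)S + (Q*/2)H = √(2DSH) ≈ €26,920.45.
Cost at Q = 840: (50,990/840)×378 + (840/2)×18.8 = €22,945.50 + €7,896.00 = €30,841.50.
Excess = €30,841.50 − €26,920.45 = €3,921.05.

Extra cost ≈ €3,921 per year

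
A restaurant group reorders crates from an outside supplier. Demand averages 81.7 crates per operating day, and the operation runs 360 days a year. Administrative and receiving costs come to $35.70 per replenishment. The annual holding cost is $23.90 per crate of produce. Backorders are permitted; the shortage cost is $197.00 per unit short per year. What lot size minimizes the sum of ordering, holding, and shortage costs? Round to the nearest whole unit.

Annual demand D = 81.7 × 360 = 29,412.
With planned backorders, Q* = √(2DS/H) · √((H+B)/B).
√(2DS/H) = √(2 × 29,412 × 35.7 / 23.9) = 296.423.
√((H+B)/B) = √((23.9+197)/197) = 1.0589.
Q* ≈ 313.890.

Q* ≈ 314 crates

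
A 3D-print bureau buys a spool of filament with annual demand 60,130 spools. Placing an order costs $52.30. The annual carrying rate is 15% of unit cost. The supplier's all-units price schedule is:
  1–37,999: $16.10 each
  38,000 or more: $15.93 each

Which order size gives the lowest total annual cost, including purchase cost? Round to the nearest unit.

Holding cost per unit per year at price C is H = 0.15·C.
Evaluate total cost at each tier's feasible EOQ or, if the EOQ is below the tier, at the tier's minimum quantity.
EOQ at $16.10 = 1613.8 (feasible in tier 1): TC = 60,130×$16.10 + (60,130/1613.8)×52.3 + (1613.8/2)×0.15×$16.10 = $971,990.36.
EOQ at $15.93 = 1622.4 < 38000, so use break Q=38000: TC = 60,130×$15.93 + (60,130/38000.0)×52.3 + (38000.0/2)×0.15×$15.93 = $1,003,354.16.
Lowest total cost is $971,990.36 at Q = 1613.8.

Q* ≈ 1,614 spools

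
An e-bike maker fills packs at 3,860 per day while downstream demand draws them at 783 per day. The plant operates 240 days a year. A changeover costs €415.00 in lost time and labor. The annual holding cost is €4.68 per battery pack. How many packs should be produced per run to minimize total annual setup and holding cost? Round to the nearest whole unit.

Q* ≈ 6,466 packs

Annual demand D = 783 × 240 = 187,920.
Production build-up factor (1 − d/p) = 1 − 783/3,860 = 0.7972.
Q* = √(2DS / (H(1 − d/p))) = √(2 × 187,920 × 415 / (4.68 × 0.7972)).
= √(155,973,600 / 3.7307) ≈ 6465.953.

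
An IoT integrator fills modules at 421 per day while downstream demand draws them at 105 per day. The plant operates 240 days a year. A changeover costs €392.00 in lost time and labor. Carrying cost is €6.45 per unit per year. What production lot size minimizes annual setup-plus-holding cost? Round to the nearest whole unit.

Annual demand D = 105 × 240 = 25,200.
Production build-up factor (1 − d/p) = 1 − 105/421 = 0.7506.
Q* = √(2DS / (H(1 − d/p))) = √(2 × 25,200 × 392 / (6.45 × 0.7506)).
= √(19,756,800 / 4.8413) ≈ 2020.114.

Q* ≈ 2,020 modules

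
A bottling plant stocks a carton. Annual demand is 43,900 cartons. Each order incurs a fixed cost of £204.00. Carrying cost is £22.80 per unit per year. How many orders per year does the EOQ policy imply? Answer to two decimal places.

N ≈ 49.53 orders per year

The optimal lot size = √(2DS/H) = √(2 × 43,900 × 204 / 22.8) ≈ 886.33.
Orders per year = D / Q* = 43,900 / 886.33 ≈ 49.530.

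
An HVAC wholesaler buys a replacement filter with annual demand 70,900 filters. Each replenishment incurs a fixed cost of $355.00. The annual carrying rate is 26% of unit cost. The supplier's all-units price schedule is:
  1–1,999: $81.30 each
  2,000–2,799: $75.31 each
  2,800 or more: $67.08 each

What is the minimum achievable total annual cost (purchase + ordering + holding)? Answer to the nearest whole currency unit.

Holding cost per unit per year at price C is H = 0.26·C.
Evaluate total cost at each tier's feasible EOQ or, if the EOQ is below the tier, at the tier's minimum quantity.
EOQ at $81.30 = 1543.2 (feasible in tier 1): TC = 70,900×$81.30 + (70,900/1543.2)×355 + (1543.2/2)×0.26×$81.30 = $5,796,790.02.
EOQ at $75.31 = 1603.4 < 2000, so use break Q=2000: TC = 70,900×$75.31 + (70,900/2000.0)×355 + (2000.0/2)×0.26×$75.31 = $5,371,644.35.
EOQ at $67.08 = 1698.9 < 2800, so use break Q=2800: TC = 70,900×$67.08 + (70,900/2800.0)×355 + (2800.0/2)×0.26×$67.08 = $4,789,378.23.
Lowest total cost among the candidates is at Q = 2800.0.

TC* ≈ $4,789,378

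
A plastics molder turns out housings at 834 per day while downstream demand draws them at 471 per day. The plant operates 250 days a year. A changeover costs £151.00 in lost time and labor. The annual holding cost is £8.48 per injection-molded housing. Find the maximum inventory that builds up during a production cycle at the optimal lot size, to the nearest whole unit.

I_max ≈ 1,351 housings

Annual demand D = 471 × 250 = 117,750.
Production build-up factor (1 − d/p) = 1 − 471/834 = 0.4353.
Q* = √(2DS / (H(1 − d/p))) = √(2 × 117,750 × 151 / (8.48 × 0.4353)).
= √(35,560,500 / 3.6909) ≈ 3103.957.
Maximum inventory = Q*(1 − d/p) = 3103.957 × 0.4353 ≈ 1351.003.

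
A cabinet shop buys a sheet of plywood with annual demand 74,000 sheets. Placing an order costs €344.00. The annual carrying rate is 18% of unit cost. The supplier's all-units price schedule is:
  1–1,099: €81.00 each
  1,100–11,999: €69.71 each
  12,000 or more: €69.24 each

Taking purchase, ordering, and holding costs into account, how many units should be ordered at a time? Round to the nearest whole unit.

Q* ≈ 2,014 sheets

Holding cost per unit per year at price C is H = 0.18·C.
Evaluate total cost at each tier's feasible EOQ or, if the EOQ is below the tier, at the tier's minimum quantity.
Tier 1 (€81.00): EOQ = 1868.7 exceeds tier's upper bound 1099, so this tier is dominated.
EOQ at €69.71 = 2014.3 (feasible in tier 2): TC = 74,000×€69.71 + (74,000/2014.3)×344 + (2014.3/2)×0.18×€69.71 = €5,183,815.16.
EOQ at €69.24 = 2021.1 < 12000, so use break Q=12000: TC = 74,000×€69.24 + (74,000/12000.0)×344 + (12000.0/2)×0.18×€69.24 = €5,200,660.53.
Lowest total cost is €5,183,815.16 at Q = 2014.3.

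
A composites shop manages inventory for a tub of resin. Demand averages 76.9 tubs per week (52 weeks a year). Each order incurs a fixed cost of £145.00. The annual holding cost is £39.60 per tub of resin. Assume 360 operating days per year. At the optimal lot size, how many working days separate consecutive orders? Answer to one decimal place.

T ≈ 15.4 days

Annual demand D = 76.9 × 52 = 3,998.8.
EOQ = √(2DS/H) = √(2 × 3,998.8 × 145 / 39.6) ≈ 171.13.
Cycle time = Q*/D × 360 = 171.13 / 3,998.8 × 360 ≈ 15.406 days.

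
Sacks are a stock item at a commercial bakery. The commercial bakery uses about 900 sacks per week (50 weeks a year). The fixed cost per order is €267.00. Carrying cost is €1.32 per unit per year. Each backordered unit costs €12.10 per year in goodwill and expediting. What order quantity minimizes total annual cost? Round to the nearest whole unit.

Annual demand D = 900 × 50 = 45,000.
With planned backorders, Q* = √(2DS/H) · √((H+B)/B).
√(2DS/H) = √(2 × 45,000 × 267 / 1.32) = 4266.679.
√((H+B)/B) = √((1.32+12.1)/12.1) = 1.0531.
Q* ≈ 4493.384.

Q* ≈ 4,493 sacks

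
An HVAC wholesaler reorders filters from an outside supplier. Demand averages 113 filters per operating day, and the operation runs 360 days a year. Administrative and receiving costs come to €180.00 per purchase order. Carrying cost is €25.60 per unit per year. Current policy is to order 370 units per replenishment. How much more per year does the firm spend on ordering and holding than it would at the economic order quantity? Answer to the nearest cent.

Extra cost ≈ €5,163.76 per year

Annual demand D = 113 × 360 = 40,680.
EOQ = √(2DS/H) = √(2 × 40,680 × 180 / 25.6) ≈ 756.35.
Cost at Q* = (D/Q*)S + (Q*/2)H = √(2DSH) ≈ €19,362.51.
Cost at Q = 370: (40,680/370)×180 + (370/2)×25.6 = €19,790.27 + €4,736.00 = €24,526.27.
Excess = €24,526.27 − €19,362.51 = €5,163.76.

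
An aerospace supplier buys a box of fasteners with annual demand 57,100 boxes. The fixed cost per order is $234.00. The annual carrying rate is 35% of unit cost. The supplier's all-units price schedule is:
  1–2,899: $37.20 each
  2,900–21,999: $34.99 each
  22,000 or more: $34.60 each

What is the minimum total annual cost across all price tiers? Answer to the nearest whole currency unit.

Holding cost per unit per year at price C is H = 0.35·C.
For each price level, check whether its EOQ is feasible; otherwise the best quantity at that price is the breakpoint.
EOQ at $37.20 = 1432.6 (feasible in tier 1): TC = 57,100×$37.20 + (57,100/1432.6)×234 + (1432.6/2)×0.35×$37.20 = $2,142,772.90.
EOQ at $34.99 = 1477.2 < 2900, so use break Q=2900: TC = 57,100×$34.99 + (57,100/2900.0)×234 + (2900.0/2)×0.35×$34.99 = $2,020,293.80.
EOQ at $34.60 = 1485.5 < 22000, so use break Q=22000: TC = 57,100×$34.60 + (57,100/22000.0)×234 + (22000.0/2)×0.35×$34.60 = $2,109,477.34.
Lowest total cost among the candidates is at Q = 2900.0.

TC* ≈ $2,020,294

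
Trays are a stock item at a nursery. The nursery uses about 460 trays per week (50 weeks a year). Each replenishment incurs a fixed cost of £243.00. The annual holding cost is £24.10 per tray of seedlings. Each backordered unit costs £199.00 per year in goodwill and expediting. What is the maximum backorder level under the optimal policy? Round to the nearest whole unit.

Annual demand D = 460 × 50 = 23,000.
With planned backorders, Q* = √(2DS/H) · √((H+B)/B).
√(2DS/H) = √(2 × 23,000 × 243 / 24.1) = 681.041.
√((H+B)/B) = √((24.1+199)/199) = 1.0588.
Q* ≈ 721.102.
S* = Q* · H/(H+B) = 721.102 × 24.1/223.1 ≈ 77.896.

S* ≈ 78 trays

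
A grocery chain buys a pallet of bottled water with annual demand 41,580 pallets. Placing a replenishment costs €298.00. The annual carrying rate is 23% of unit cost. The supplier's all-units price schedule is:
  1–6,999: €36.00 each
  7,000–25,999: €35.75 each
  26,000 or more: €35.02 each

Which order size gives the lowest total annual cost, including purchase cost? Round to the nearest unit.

Q* ≈ 1,730 pallets

Holding cost per unit per year at price C is H = 0.23·C.
For each price level, check whether its EOQ is feasible; otherwise the best quantity at that price is the breakpoint.
EOQ at €36.00 = 1730.0 (feasible in tier 1): TC = 41,580×€36.00 + (41,580/1730.0)×298 + (1730.0/2)×0.23×€36.00 = €1,511,204.54.
EOQ at €35.75 = 1736.1 < 7000, so use break Q=7000: TC = 41,580×€35.75 + (41,580/7000.0)×298 + (7000.0/2)×0.23×€35.75 = €1,517,033.87.
EOQ at €35.02 = 1754.1 < 26000, so use break Q=26000: TC = 41,580×€35.02 + (41,580/26000.0)×298 + (26000.0/2)×0.23×€35.02 = €1,561,317.97.
Lowest total cost is €1,511,204.54 at Q = 1730.0.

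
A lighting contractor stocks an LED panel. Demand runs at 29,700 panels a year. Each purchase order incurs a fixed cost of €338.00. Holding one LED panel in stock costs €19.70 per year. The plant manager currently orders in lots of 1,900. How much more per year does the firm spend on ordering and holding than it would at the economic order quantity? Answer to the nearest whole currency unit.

EOQ = √(2DS/H) = √(2 × 29,700 × 338 / 19.7) ≈ 1009.53.
Cost at Q* = (D/Q*)S + (Q*/2)H = √(2DSH) ≈ €19,887.71.
Cost at Q = 1,900: (29,700/1,900)×338 + (1,900/2)×19.7 = €5,283.47 + €18,715.00 = €23,998.47.
Excess = €23,998.47 − €19,887.71 = €4,110.77.

Extra cost ≈ €4,111 per year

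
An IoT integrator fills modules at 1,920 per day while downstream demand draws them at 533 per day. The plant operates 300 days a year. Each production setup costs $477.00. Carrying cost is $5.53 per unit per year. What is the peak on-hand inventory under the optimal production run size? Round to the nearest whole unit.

Annual demand D = 533 × 300 = 159,900.
Production build-up factor (1 − d/p) = 1 − 533/1,920 = 0.7224.
Q* = √(2DS / (H(1 − d/p))) = √(2 × 159,900 × 477 / (5.53 × 0.7224)).
= √(152,544,600 / 3.9948) ≈ 6179.427.
Maximum inventory = Q*(1 − d/p) = 6179.427 × 0.7224 ≈ 4463.993.

I_max ≈ 4,464 modules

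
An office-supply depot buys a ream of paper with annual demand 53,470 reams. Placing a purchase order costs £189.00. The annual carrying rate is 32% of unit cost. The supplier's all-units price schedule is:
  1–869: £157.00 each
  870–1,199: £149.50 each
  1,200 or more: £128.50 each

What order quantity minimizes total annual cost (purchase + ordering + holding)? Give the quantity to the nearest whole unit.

Holding cost per unit per year at price C is H = 0.32·C.
Evaluate total cost at each tier's feasible EOQ or, if the EOQ is below the tier, at the tier's minimum quantity.
EOQ at £157.00 = 634.3 (feasible in tier 1): TC = 53,470×£157.00 + (53,470/634.3)×189 + (634.3/2)×0.32×£157.00 = £8,426,655.87.
EOQ at £149.50 = 650.0 < 870, so use break Q=870: TC = 53,470×£149.50 + (53,470/870.0)×189 + (870.0/2)×0.32×£149.50 = £8,026,191.30.
EOQ at £128.50 = 701.1 < 1200, so use break Q=1200: TC = 53,470×£128.50 + (53,470/1200.0)×189 + (1200.0/2)×0.32×£128.50 = £6,903,988.53.
Lowest total cost is £6,903,988.53 at Q = 1200.0.

Q* ≈ 1,200 reams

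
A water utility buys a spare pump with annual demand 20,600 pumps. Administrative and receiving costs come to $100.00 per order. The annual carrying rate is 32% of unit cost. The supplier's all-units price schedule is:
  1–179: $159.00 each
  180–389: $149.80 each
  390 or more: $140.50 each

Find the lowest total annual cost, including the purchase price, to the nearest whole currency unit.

TC* ≈ $2,908,349

Holding cost per unit per year at price C is H = 0.32·C.
Evaluate total cost at each tier's feasible EOQ or, if the EOQ is below the tier, at the tier's minimum quantity.
Tier 1 ($159.00): EOQ = 284.6 exceeds tier's upper bound 179, so this tier is dominated.
EOQ at $149.80 = 293.2 (feasible in tier 2): TC = 20,600×$149.80 + (20,600/293.2)×100 + (293.2/2)×0.32×$149.80 = $3,099,933.34.
EOQ at $140.50 = 302.7 < 390, so use break Q=390: TC = 20,600×$140.50 + (20,600/390.0)×100 + (390.0/2)×0.32×$140.50 = $2,908,349.25.
Lowest total cost among the candidates is at Q = 390.0.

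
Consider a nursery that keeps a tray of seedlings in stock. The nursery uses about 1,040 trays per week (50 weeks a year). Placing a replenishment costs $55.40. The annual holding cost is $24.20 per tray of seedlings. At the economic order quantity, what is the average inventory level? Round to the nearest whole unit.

Annual demand D = 1,040 × 50 = 52,000.
EOQ = √(2DS/H) = √(2 × 52,000 × 55.4 / 24.2) ≈ 487.94.
Average inventory = Q*/2 ≈ 487.94 / 2 = 243.969.

Average inventory ≈ 244 trays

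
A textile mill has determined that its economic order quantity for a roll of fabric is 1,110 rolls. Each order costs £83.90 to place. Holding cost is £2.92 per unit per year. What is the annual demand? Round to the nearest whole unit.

D ≈ 21,441 rolls per year

Invert the EOQ relation Q*² = 2DS/H.
From Q* = √(2DS/H): D = Q*²H / (2S) = 1,110² × 2.92 / (2 × 83.9) = 21440.596.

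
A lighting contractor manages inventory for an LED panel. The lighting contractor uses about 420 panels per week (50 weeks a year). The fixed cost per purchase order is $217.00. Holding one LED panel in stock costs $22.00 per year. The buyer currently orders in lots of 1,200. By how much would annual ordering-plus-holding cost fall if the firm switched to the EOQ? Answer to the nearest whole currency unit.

Extra cost ≈ $2,837 per year

Annual demand D = 420 × 50 = 21,000.
EOQ = √(2DS/H) = √(2 × 21,000 × 217 / 22) ≈ 643.64.
Cost at Q* = (D/Q*)S + (Q*/2)H = √(2DSH) ≈ $14,160.08.
Cost at Q = 1,200: (21,000/1,200)×217 + (1,200/2)×22 = $3,797.50 + $13,200.00 = $16,997.50.
Excess = $16,997.50 − $14,160.08 = $2,837.42.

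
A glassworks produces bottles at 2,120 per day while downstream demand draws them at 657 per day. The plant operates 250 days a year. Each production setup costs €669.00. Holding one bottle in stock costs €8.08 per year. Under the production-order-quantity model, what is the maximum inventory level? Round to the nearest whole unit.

Annual demand D = 657 × 250 = 164,250.
Production build-up factor (1 − d/p) = 1 − 657/2,120 = 0.6901.
Q* = √(2DS / (H(1 − d/p))) = √(2 × 164,250 × 669 / (8.08 × 0.6901)).
= √(219,766,500 / 5.576) ≈ 6277.993.
Maximum inventory = Q*(1 − d/p) = 6277.993 × 0.6901 ≈ 4332.407.

I_max ≈ 4,332 bottles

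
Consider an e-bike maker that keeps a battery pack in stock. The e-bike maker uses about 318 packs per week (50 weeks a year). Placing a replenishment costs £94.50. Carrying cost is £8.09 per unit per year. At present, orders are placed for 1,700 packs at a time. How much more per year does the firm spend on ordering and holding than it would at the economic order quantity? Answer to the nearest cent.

Annual demand D = 318 × 50 = 15,900.
EOQ = √(2DS/H) = √(2 × 15,900 × 94.5 / 8.09) ≈ 609.47.
Cost at Q* = (D/Q*)S + (Q*/2)H = √(2DSH) ≈ £4,930.64.
Cost at Q = 1,700: (15,900/1,700)×94.5 + (1,700/2)×8.09 = £883.85 + £6,876.50 = £7,760.35.
Excess = £7,760.35 − £4,930.64 = £2,829.71.

Extra cost ≈ £2,829.71 per year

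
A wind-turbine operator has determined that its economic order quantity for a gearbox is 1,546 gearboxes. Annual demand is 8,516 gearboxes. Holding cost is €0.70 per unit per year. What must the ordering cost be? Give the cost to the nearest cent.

Invert the EOQ relation Q*² = 2DS/H.
From Q* = √(2DS/H): S = Q*²H / (2D) = 1,546² × 0.7 / (2 × 8,516) = 98.2316.

S ≈ €98.23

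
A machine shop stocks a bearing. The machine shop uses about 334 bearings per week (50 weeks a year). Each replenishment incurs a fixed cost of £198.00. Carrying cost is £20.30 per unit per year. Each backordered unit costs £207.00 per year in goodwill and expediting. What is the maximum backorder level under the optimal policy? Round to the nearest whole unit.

S* ≈ 53 bearings

Annual demand D = 334 × 50 = 16,700.
With planned backorders, Q* = √(2DS/H) · √((H+B)/B).
√(2DS/H) = √(2 × 16,700 × 198 / 20.3) = 570.766.
√((H+B)/B) = √((20.3+207)/207) = 1.0479.
Q* ≈ 598.098.
S* = Q* · H/(H+B) = 598.098 × 20.3/227.3 ≈ 53.416.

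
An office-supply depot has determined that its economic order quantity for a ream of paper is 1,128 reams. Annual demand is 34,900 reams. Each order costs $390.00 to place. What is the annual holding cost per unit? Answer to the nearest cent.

Invert the EOQ relation Q*² = 2DS/H.
From Q* = √(2DS/H): H = 2DS / Q*² = 2 × 34,900 × 390 / 1,128² = 21.3945.

H ≈ $21.39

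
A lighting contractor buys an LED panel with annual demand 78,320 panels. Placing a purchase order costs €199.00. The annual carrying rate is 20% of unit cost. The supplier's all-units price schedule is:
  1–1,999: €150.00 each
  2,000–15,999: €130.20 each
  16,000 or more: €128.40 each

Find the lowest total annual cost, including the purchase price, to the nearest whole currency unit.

Holding cost per unit per year at price C is H = 0.20·C.
Candidates are each tier's EOQ (if it falls in that tier) and each price-break quantity.
EOQ at €150.00 = 1019.3 (feasible in tier 1): TC = 78,320×€150.00 + (78,320/1019.3)×199 + (1019.3/2)×0.20×€150.00 = €11,778,580.07.
EOQ at €130.20 = 1094.1 < 2000, so use break Q=2000: TC = 78,320×€130.20 + (78,320/2000.0)×199 + (2000.0/2)×0.20×€130.20 = €10,231,096.84.
EOQ at €128.40 = 1101.7 < 16000, so use break Q=16000: TC = 78,320×€128.40 + (78,320/16000.0)×199 + (16000.0/2)×0.20×€128.40 = €10,262,702.11.
Lowest total cost among the candidates is at Q = 2000.0.

TC* ≈ €10,231,097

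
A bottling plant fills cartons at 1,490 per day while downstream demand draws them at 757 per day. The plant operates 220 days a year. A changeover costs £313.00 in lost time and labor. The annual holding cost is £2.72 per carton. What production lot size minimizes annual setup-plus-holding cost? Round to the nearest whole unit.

Q* ≈ 8,827 cartons

Annual demand D = 757 × 220 = 166,540.
Production build-up factor (1 − d/p) = 1 − 757/1,490 = 0.4919.
Q* = √(2DS / (H(1 − d/p))) = √(2 × 166,540 × 313 / (2.72 × 0.4919)).
= √(104,254,040 / 1.3381) ≈ 8826.797.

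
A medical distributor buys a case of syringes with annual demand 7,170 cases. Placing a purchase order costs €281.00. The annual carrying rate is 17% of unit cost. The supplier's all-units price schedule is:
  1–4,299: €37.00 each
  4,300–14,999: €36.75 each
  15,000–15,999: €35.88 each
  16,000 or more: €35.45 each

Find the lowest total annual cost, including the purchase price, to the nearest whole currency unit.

TC* ≈ €270,324

Holding cost per unit per year at price C is H = 0.17·C.
Evaluate total cost at each tier's feasible EOQ or, if the EOQ is below the tier, at the tier's minimum quantity.
EOQ at €37.00 = 800.4 (feasible in tier 1): TC = 7,170×€37.00 + (7,170/800.4)×281 + (800.4/2)×0.17×€37.00 = €270,324.46.
EOQ at €36.75 = 803.1 < 4300, so use break Q=4300: TC = 7,170×€36.75 + (7,170/4300.0)×281 + (4300.0/2)×0.17×€36.75 = €277,398.18.
EOQ at €35.88 = 812.8 < 15000, so use break Q=15000: TC = 7,170×€35.88 + (7,170/15000.0)×281 + (15000.0/2)×0.17×€35.88 = €303,140.92.
EOQ at €35.45 = 817.7 < 16000, so use break Q=16000: TC = 7,170×€35.45 + (7,170/16000.0)×281 + (16000.0/2)×0.17×€35.45 = €302,514.42.
Lowest total cost among the candidates is at Q = 800.4.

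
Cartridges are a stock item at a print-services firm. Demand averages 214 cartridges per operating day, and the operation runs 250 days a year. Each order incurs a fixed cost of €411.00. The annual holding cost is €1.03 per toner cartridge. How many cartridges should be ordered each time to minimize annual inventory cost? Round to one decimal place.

Q* ≈ 6,534.2 cartridges

Annual demand D = 214 × 250 = 53,500.
EOQ = √(2DS / H) = √(2 × 53,500 × 411 / 1.03).
= √(43,977,000 / 1.03) = √42,696,116.5049 ≈ 6534.227.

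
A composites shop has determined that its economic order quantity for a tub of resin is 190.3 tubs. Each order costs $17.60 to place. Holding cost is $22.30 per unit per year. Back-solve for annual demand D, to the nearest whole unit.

D ≈ 22,942 tubs per year

The basic EOQ model gives Q* = √(2DS/H); rearrange for the unknown.
From Q* = √(2DS/H): D = Q*²H / (2S) = 190.3² × 22.3 / (2 × 17.6) = 22942.449.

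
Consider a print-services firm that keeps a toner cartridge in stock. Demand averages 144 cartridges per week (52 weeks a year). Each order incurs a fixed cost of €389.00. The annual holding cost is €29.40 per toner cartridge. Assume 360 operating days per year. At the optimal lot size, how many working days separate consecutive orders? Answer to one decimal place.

Annual demand D = 144 × 52 = 7,488.
The optimal lot size = √(2DS/H) = √(2 × 7,488 × 389 / 29.4) ≈ 445.14.
Cycle time = Q*/D × 360 = 445.14 / 7,488 × 360 ≈ 21.401 days.

T ≈ 21.4 days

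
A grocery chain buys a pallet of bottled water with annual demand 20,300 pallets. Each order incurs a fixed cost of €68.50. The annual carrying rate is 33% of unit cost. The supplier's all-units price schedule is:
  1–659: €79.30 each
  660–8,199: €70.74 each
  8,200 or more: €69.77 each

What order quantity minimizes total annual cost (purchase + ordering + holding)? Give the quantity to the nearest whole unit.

Q* ≈ 660 pallets

Holding cost per unit per year at price C is H = 0.33·C.
Candidates are each tier's EOQ (if it falls in that tier) and each price-break quantity.
EOQ at €79.30 = 326.0 (feasible in tier 1): TC = 20,300×€79.30 + (20,300/326.0)×68.5 + (326.0/2)×0.33×€79.30 = €1,618,321.04.
EOQ at €70.74 = 345.2 < 660, so use break Q=660: TC = 20,300×€70.74 + (20,300/660.0)×68.5 + (660.0/2)×0.33×€70.74 = €1,445,832.48.
EOQ at €69.77 = 347.5 < 8200, so use break Q=8200: TC = 20,300×€69.77 + (20,300/8200.0)×68.5 + (8200.0/2)×0.33×€69.77 = €1,510,899.39.
Lowest total cost is €1,445,832.48 at Q = 660.0.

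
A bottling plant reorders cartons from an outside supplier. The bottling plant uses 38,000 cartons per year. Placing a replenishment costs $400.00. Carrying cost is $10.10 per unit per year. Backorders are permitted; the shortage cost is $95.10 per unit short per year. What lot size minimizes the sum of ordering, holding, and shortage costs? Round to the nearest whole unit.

Q* ≈ 1,825 cartons

With planned backorders, Q* = √(2DS/H) · √((H+B)/B).
√(2DS/H) = √(2 × 38,000 × 400 / 10.1) = 1734.907.
√((H+B)/B) = √((10.1+95.1)/95.1) = 1.0518.
Q* ≈ 1824.709.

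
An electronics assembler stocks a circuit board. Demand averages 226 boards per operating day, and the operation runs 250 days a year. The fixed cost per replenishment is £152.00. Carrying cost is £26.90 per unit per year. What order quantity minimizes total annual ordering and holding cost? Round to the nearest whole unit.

Q* ≈ 799 boards

Annual demand D = 226 × 250 = 56,500.
EOQ = √(2DS / H) = √(2 × 56,500 × 152 / 26.9).
= √(17,176,000 / 26.9) = √638,513.0112 ≈ 799.070.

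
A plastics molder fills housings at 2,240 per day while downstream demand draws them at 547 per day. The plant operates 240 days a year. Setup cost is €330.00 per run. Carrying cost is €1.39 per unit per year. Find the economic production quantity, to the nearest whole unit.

Q* ≈ 9,082 housings

Annual demand D = 547 × 240 = 131,280.
Production build-up factor (1 − d/p) = 1 − 547/2,240 = 0.7558.
Q* = √(2DS / (H(1 − d/p))) = √(2 × 131,280 × 330 / (1.39 × 0.7558)).
= √(86,644,800 / 1.0506) ≈ 9081.538.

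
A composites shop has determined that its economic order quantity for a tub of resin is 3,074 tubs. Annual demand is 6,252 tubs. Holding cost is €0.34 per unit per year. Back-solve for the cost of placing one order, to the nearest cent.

S ≈ €256.94

Invert the EOQ relation Q*² = 2DS/H.
From Q* = √(2DS/H): S = Q*²H / (2D) = 3,074² × 0.34 / (2 × 6,252) = 256.9435.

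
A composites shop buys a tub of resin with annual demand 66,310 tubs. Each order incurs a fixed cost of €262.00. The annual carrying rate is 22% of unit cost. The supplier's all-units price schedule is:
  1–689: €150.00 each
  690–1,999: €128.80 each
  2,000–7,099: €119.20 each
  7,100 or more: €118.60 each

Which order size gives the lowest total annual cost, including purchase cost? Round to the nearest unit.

Holding cost per unit per year at price C is H = 0.22·C.
For each price level, check whether its EOQ is feasible; otherwise the best quantity at that price is the breakpoint.
Tier 1 (€150.00): EOQ = 1026.1 exceeds tier's upper bound 689, so this tier is dominated.
EOQ at €128.80 = 1107.4 (feasible in tier 2): TC = 66,310×€128.80 + (66,310/1107.4)×262 + (1107.4/2)×0.22×€128.80 = €8,572,105.94.
EOQ at €119.20 = 1151.1 < 2000, so use break Q=2000: TC = 66,310×€119.20 + (66,310/2000.0)×262 + (2000.0/2)×0.22×€119.20 = €7,939,062.61.
EOQ at €118.60 = 1154.0 < 7100, so use break Q=7100: TC = 66,310×€118.60 + (66,310/7100.0)×262 + (7100.0/2)×0.22×€118.60 = €7,959,439.53.
Lowest total cost is €7,939,062.61 at Q = 2000.0.

Q* ≈ 2,000 tubs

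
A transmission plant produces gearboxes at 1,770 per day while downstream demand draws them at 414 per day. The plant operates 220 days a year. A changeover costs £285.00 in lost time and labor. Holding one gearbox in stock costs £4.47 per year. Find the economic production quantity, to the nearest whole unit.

Q* ≈ 3,894 gearboxes

Annual demand D = 414 × 220 = 91,080.
Production build-up factor (1 − d/p) = 1 − 414/1,770 = 0.7661.
Q* = √(2DS / (H(1 − d/p))) = √(2 × 91,080 × 285 / (4.47 × 0.7661)).
= √(51,915,600 / 3.4245) ≈ 3893.606.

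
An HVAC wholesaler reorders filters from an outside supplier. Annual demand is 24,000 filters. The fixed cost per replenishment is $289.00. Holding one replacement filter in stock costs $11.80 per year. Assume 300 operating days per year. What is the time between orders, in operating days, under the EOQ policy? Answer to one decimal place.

Q* = √(2DS/H) = √(2 × 24,000 × 289 / 11.8) ≈ 1084.25.
Cycle time = Q*/D × 300 = 1084.25 / 24,000 × 300 ≈ 13.553 days.

T ≈ 13.6 days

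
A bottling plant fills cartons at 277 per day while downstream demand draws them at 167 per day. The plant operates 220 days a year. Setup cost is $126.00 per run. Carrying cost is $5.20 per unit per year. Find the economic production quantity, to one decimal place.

Q* ≈ 2,117.4 cartons

Annual demand D = 167 × 220 = 36,740.
Production build-up factor (1 − d/p) = 1 − 167/277 = 0.3971.
Q* = √(2DS / (H(1 − d/p))) = √(2 × 36,740 × 126 / (5.2 × 0.3971)).
= √(9,258,480 / 2.065) ≈ 2117.443.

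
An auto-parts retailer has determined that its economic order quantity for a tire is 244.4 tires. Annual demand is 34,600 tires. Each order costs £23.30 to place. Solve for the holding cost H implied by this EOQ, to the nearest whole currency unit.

H ≈ £27

Squaring Q* = √(2DS/H) gives Q*² = 2DS/H.
From Q* = √(2DS/H): H = 2DS / Q*² = 2 × 34,600 × 23.3 / 244.4² = 26.9935.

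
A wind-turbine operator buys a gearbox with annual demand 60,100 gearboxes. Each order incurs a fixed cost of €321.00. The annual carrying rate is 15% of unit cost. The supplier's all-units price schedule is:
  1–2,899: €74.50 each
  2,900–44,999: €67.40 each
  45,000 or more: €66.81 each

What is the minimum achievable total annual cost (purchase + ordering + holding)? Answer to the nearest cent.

Holding cost per unit per year at price C is H = 0.15·C.
Evaluate total cost at each tier's feasible EOQ or, if the EOQ is below the tier, at the tier's minimum quantity.
EOQ at €74.50 = 1858.2 (feasible in tier 1): TC = 60,100×€74.50 + (60,100/1858.2)×321 + (1858.2/2)×0.15×€74.50 = €4,498,214.84.
EOQ at €67.40 = 1953.6 < 2900, so use break Q=2900: TC = 60,100×€67.40 + (60,100/2900.0)×321 + (2900.0/2)×0.15×€67.40 = €4,072,051.95.
EOQ at €66.81 = 1962.2 < 45000, so use break Q=45000: TC = 60,100×€66.81 + (60,100/45000.0)×321 + (45000.0/2)×0.15×€66.81 = €4,241,193.46.
Lowest total cost among the candidates is at Q = 2900.0.

TC* ≈ €4,072,051.95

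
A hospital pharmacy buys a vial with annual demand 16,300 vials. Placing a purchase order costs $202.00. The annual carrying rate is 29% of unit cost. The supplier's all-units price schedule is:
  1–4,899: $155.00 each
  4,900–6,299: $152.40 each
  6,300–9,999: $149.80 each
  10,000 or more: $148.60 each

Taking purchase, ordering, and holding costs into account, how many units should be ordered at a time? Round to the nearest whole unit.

Q* ≈ 383 vials

Holding cost per unit per year at price C is H = 0.29·C.
Evaluate total cost at each tier's feasible EOQ or, if the EOQ is below the tier, at the tier's minimum quantity.
EOQ at $155.00 = 382.8 (feasible in tier 1): TC = 16,300×$155.00 + (16,300/382.8)×202 + (382.8/2)×0.29×$155.00 = $2,543,704.79.
EOQ at $152.40 = 386.0 < 4900, so use break Q=4900: TC = 16,300×$152.40 + (16,300/4900.0)×202 + (4900.0/2)×0.29×$152.40 = $2,593,072.16.
EOQ at $149.80 = 389.3 < 6300, so use break Q=6300: TC = 16,300×$149.80 + (16,300/6300.0)×202 + (6300.0/2)×0.29×$149.80 = $2,579,104.93.
EOQ at $148.60 = 390.9 < 10000, so use break Q=10000: TC = 16,300×$148.60 + (16,300/10000.0)×202 + (10000.0/2)×0.29×$148.60 = $2,637,979.26.
Lowest total cost is $2,543,704.79 at Q = 382.8.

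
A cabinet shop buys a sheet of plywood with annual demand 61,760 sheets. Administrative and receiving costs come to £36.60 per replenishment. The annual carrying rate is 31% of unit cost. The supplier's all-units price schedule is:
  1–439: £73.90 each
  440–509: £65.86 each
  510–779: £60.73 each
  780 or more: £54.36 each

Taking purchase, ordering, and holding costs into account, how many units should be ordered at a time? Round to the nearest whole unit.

Holding cost per unit per year at price C is H = 0.31·C.
Candidates are each tier's EOQ (if it falls in that tier) and each price-break quantity.
Tier 1 (£73.90): EOQ = 444.2 exceeds tier's upper bound 439, so this tier is dominated.
EOQ at £65.86 = 470.6 (feasible in tier 2): TC = 61,760×£65.86 + (61,760/470.6)×36.6 + (470.6/2)×0.31×£65.86 = £4,077,120.89.
EOQ at £60.73 = 490.0 < 510, so use break Q=510: TC = 61,760×£60.73 + (61,760/510.0)×36.6 + (510.0/2)×0.31×£60.73 = £3,759,917.69.
EOQ at £54.36 = 518.0 < 780, so use break Q=780: TC = 61,760×£54.36 + (61,760/780.0)×36.6 + (780.0/2)×0.31×£54.36 = £3,366,743.69.
Lowest total cost is £3,366,743.69 at Q = 780.0.

Q* ≈ 780 sheets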